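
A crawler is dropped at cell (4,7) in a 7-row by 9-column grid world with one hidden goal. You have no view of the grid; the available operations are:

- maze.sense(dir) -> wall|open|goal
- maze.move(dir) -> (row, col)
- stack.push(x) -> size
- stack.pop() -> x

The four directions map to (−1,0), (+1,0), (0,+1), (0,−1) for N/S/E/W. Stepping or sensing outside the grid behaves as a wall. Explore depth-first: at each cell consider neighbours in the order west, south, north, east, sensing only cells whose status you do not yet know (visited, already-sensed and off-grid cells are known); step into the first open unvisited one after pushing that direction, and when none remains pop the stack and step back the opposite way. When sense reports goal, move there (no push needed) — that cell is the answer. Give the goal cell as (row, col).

-- 1. sense(dir→west) => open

-- 2. push(x→west) => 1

-- 3. move(dir→west) => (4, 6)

-- 4. sense(dir→west) => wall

-- 5. sense(dir→south) => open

-- 6. push(x→south) => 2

-- 7. move(dir→south) => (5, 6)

-- 8. sense(dir→west) => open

-- 9. push(x→west) => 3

-- 10. move(dir→west) => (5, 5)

-- 11. sense(dir→west) => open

-- 12. push(x→west) => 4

-- 13. move(dir→west) => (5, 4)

-- 14. sense(dir→west) => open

-- 15. push(x→west) => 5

-- 16. move(dir→west) => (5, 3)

-- 17. sense(dir→west) => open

-- 18. push(x→west) => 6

-- 19. move(dir→west) => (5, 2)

-- 20. sense(dir→west) => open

-- 21. push(x→west) => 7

-- 22. move(dir→west) => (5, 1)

-- 23. sense(dir→west) => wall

-- 24. sense(dir→south) => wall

-- 25. sense(dir→north) => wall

-- 26. pop() => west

-- 27. move(dir→east) => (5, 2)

-- 28. sense(dir→south) => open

-- 29. push(x→south) => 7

-- 30. move(dir→south) => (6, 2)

-- 31. sense(dir→east) => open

-- 32. push(x→east) => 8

-- 33. move(dir→east) => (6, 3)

-- 34. sense(dir→east) => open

-- 35. push(x→east) => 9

-- 36. move(dir→east) => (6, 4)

-- 37. sense(dir→east) => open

-- 38. push(x→east) => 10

-- 39. move(dir→east) => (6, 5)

-- 40. sense(dir→east) => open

-- 41. push(x→east) => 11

-- 42. move(dir→east) => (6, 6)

-- 43. sense(dir→east) => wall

-- 44. pop() => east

-- 45. move(dir→west) => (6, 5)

-- 46. pop() => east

-- 47. move(dir→west) => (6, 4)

-- 48. pop() => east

-- 49. move(dir→west) => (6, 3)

-- 50. pop() => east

-- 51. move(dir→west) => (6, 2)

-- 52. pop() => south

-- 53. move(dir→north) => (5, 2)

-- 54. sense(dir→north) => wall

-- 55. pop() => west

-- 56. move(dir→east) => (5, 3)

-- 57. sense(dir→north) => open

-- 58. push(x→north) => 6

-- 59. move(dir→north) => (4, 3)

-- 60. sense(dir→north) => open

-- 61. push(x→north) => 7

-- 62. move(dir→north) => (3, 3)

-- 63. sense(dir→west) => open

-- 64. push(x→west) => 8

-- 65. move(dir→west) => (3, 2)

-- 66. sense(dir→west) => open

-- 67. push(x→west) => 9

-- 68. move(dir→west) => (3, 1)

-- 69. sense(dir→west) => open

-- 70. push(x→west) => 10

-- 71. move(dir→west) => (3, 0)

-- 72. sense(dir→south) => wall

-- 73. sense(dir→north) => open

-- 74. push(x→north) => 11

-- 75. move(dir→north) => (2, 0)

-- 76. sense(dir→north) => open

-- 77. push(x→north) => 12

-- 78. move(dir→north) => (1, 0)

-- 79. sense(dir→north) => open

-- 80. push(x→north) => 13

-- 81. move(dir→north) => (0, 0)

-- 82. sense(dir→east) => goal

-- 83. move(dir→east) => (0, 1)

Answer: (0, 1)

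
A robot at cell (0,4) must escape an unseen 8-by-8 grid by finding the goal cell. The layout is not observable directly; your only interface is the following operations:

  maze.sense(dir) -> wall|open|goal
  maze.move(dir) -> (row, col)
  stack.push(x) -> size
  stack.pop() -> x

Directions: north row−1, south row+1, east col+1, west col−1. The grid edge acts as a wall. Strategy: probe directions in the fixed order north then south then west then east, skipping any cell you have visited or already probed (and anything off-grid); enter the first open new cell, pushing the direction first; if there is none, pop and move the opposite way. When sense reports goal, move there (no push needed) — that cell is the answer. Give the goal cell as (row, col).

> maze.sense south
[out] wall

> maze.sense west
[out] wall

> maze.sense east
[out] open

> stack.push east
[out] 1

> maze.move east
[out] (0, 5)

> maze.sense south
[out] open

> stack.push south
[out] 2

> maze.move south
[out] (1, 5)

> maze.sense south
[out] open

> stack.push south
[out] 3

> maze.move south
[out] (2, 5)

> maze.sense south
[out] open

> stack.push south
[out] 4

> maze.move south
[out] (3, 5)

> maze.sense south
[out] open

> stack.push south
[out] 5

> maze.move south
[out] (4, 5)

> maze.sense south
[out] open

> stack.push south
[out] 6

> maze.move south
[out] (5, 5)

> maze.sense south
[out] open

> stack.push south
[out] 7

> maze.move south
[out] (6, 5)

> maze.sense south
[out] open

> stack.push south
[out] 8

> maze.move south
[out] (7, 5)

> maze.sense west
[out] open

> stack.push west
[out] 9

> maze.move west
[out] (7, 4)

> maze.sense north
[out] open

> stack.push north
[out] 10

> maze.move north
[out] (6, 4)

> maze.sense north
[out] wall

> maze.sense west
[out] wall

> stack.pop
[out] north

> maze.move south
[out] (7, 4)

> maze.sense west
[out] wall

> stack.pop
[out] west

> maze.move east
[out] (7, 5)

> maze.sense east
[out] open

> stack.push east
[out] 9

> maze.move east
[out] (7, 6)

> maze.sense north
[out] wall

> maze.sense east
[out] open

> stack.push east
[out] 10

> maze.move east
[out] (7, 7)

> maze.sense north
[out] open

> stack.push north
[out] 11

> maze.move north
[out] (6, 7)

> maze.sense north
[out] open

> stack.push north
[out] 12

> maze.move north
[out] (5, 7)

> maze.sense north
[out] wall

> maze.sense west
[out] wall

> stack.pop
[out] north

> maze.move south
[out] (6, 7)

> stack.pop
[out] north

> maze.move south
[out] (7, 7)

> stack.pop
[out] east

> maze.move west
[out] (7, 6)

> stack.pop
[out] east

> maze.move west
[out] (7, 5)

> stack.pop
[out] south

> maze.move north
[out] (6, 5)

> stack.pop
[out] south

> maze.move north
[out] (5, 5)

> stack.pop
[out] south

> maze.move north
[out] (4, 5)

> maze.sense west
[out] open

> stack.push west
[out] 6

> maze.move west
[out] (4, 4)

> maze.sense north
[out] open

> stack.push north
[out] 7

> maze.move north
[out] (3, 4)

> maze.sense north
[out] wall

> maze.sense west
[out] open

> stack.push west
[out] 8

> maze.move west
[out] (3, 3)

> maze.sense north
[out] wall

> maze.sense south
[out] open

> stack.push south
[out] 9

> maze.move south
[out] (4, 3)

> maze.sense south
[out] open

> stack.push south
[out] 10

> maze.move south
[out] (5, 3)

> maze.sense west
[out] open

> stack.push west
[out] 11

> maze.move west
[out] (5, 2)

> maze.sense north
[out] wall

> maze.sense south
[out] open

> stack.push south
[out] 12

> maze.move south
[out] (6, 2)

> maze.sense south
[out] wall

> maze.sense west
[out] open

> stack.push west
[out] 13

> maze.move west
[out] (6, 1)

> maze.sense north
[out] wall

> maze.sense south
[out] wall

> maze.sense west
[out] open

> stack.push west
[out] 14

> maze.move west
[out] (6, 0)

> maze.sense north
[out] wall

> maze.sense south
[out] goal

> maze.move south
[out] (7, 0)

Answer: (7, 0)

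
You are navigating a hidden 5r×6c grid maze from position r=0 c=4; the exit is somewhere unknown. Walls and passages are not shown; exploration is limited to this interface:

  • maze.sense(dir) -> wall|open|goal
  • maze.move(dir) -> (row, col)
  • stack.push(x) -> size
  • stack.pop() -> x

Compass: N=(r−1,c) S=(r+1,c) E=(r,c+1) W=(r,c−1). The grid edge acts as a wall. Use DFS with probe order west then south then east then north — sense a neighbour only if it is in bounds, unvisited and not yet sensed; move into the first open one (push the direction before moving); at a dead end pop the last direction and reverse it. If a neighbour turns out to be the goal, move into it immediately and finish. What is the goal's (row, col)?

Act: maze.sense[dir='west']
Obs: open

Act: stack.push[x='west']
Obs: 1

Act: maze.move[dir='west']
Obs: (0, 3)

Act: maze.sense[dir='west']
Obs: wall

Act: maze.sense[dir='south']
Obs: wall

Act: stack.pop[]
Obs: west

Act: maze.move[dir='east']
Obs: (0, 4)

Act: maze.sense[dir='south']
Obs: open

Act: stack.push[x='south']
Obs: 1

Act: maze.move[dir='south']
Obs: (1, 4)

Act: maze.sense[dir='south']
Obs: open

Act: stack.push[x='south']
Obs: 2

Act: maze.move[dir='south']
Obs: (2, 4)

Act: maze.sense[dir='west']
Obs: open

Act: stack.push[x='west']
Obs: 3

Act: maze.move[dir='west']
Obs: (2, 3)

Act: maze.sense[dir='west']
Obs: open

Act: stack.push[x='west']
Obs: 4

Act: maze.move[dir='west']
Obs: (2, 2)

Act: maze.sense[dir='west']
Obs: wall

Act: maze.sense[dir='south']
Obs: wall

Act: maze.sense[dir='north']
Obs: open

Act: stack.push[x='north']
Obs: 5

Act: maze.move[dir='north']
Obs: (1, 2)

Act: maze.sense[dir='west']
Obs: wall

Act: stack.pop[]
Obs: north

Act: maze.move[dir='south']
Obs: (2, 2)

Act: stack.pop[]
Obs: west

Act: maze.move[dir='east']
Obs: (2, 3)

Act: maze.sense[dir='south']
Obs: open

Act: stack.push[x='south']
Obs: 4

Act: maze.move[dir='south']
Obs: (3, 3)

Act: maze.sense[dir='south']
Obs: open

Act: stack.push[x='south']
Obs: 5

Act: maze.move[dir='south']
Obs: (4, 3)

Act: maze.sense[dir='west']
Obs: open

Act: stack.push[x='west']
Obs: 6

Act: maze.move[dir='west']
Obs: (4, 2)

Act: maze.sense[dir='west']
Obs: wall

Act: stack.pop[]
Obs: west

Act: maze.move[dir='east']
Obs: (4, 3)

Act: maze.sense[dir='east']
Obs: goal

Act: maze.move[dir='east']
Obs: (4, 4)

Answer: (4, 4)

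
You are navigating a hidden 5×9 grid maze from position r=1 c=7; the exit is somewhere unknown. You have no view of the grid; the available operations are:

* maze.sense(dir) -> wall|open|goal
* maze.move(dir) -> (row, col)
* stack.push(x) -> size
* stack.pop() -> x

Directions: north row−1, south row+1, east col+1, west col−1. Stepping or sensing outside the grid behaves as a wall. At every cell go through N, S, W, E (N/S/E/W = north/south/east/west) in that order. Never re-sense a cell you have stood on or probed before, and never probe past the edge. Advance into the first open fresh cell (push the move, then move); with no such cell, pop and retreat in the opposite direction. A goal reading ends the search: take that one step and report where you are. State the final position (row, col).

> maze.sense dir→north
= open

> stack.push x→north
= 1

> maze.move dir→north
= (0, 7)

> maze.sense dir→west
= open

> stack.push x→west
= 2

> maze.move dir→west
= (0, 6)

> maze.sense dir→south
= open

> stack.push x→south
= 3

> maze.move dir→south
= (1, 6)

> maze.sense dir→south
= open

> stack.push x→south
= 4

> maze.move dir→south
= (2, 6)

> maze.sense dir→south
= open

> stack.push x→south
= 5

> maze.move dir→south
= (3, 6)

> maze.sense dir→south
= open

> stack.push x→south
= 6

> maze.move dir→south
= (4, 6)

> maze.sense dir→west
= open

> stack.push x→west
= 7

> maze.move dir→west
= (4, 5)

> maze.sense dir→north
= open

> stack.push x→north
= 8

> maze.move dir→north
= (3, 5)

> maze.sense dir→north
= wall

> maze.sense dir→west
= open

> stack.push x→west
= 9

> maze.move dir→west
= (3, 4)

> maze.sense dir→north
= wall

> maze.sense dir→south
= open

> stack.push x→south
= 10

> maze.move dir→south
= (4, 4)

> maze.sense dir→west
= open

> stack.push x→west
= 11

> maze.move dir→west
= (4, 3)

> maze.sense dir→north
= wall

> maze.sense dir→west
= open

> stack.push x→west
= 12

> maze.move dir→west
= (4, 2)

> maze.sense dir→north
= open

> stack.push x→north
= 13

> maze.move dir→north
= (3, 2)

> maze.sense dir→north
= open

> stack.push x→north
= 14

> maze.move dir→north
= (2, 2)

> maze.sense dir→north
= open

> stack.push x→north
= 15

> maze.move dir→north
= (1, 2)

> maze.sense dir→north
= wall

> maze.sense dir→west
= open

> stack.push x→west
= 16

> maze.move dir→west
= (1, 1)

> maze.sense dir→north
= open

> stack.push x→north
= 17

> maze.move dir→north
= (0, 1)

> maze.sense dir→west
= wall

> stack.pop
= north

> maze.move dir→south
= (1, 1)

> maze.sense dir→south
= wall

> maze.sense dir→west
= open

> stack.push x→west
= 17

> maze.move dir→west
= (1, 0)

> maze.sense dir→south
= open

> stack.push x→south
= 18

> maze.move dir→south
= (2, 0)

> maze.sense dir→south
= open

> stack.push x→south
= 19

> maze.move dir→south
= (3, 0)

> maze.sense dir→south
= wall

> maze.sense dir→east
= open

> stack.push x→east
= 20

> maze.move dir→east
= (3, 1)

> maze.sense dir→south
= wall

> stack.pop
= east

> maze.move dir→west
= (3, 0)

> stack.pop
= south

> maze.move dir→north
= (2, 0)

> stack.pop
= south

> maze.move dir→north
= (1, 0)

> stack.pop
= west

> maze.move dir→east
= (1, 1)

> stack.pop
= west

> maze.move dir→east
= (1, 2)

> maze.sense dir→east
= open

> stack.push x→east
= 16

> maze.move dir→east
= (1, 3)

> maze.sense dir→north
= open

> stack.push x→north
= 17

> maze.move dir→north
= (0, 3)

> maze.sense dir→east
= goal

> maze.move dir→east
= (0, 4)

Answer: (0, 4)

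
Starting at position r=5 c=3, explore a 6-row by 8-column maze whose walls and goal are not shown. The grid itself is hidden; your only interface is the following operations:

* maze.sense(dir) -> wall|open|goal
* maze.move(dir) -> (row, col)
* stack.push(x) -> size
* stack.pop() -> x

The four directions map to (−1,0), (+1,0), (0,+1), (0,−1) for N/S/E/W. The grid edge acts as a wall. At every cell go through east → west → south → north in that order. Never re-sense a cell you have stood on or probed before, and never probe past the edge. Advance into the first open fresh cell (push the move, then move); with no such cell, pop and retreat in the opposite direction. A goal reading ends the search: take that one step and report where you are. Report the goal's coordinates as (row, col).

-> maze.sense(dir: east)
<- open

-> stack.push(x: east)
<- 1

-> maze.move(dir: east)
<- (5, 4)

-> maze.sense(dir: east)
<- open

-> stack.push(x: east)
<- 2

-> maze.move(dir: east)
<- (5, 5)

-> maze.sense(dir: east)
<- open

-> stack.push(x: east)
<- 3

-> maze.move(dir: east)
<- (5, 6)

-> maze.sense(dir: east)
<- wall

-> maze.sense(dir: north)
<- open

-> stack.push(x: north)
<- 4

-> maze.move(dir: north)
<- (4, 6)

-> maze.sense(dir: east)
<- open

-> stack.push(x: east)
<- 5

-> maze.move(dir: east)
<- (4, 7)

-> maze.sense(dir: north)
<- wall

-> stack.pop()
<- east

-> maze.move(dir: west)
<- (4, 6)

-> maze.sense(dir: west)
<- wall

-> maze.sense(dir: north)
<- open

-> stack.push(x: north)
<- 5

-> maze.move(dir: north)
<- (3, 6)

-> maze.sense(dir: west)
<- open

-> stack.push(x: west)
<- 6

-> maze.move(dir: west)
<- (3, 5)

-> maze.sense(dir: west)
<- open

-> stack.push(x: west)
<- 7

-> maze.move(dir: west)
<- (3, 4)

-> maze.sense(dir: west)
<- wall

-> maze.sense(dir: south)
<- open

-> stack.push(x: south)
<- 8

-> maze.move(dir: south)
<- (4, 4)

-> maze.sense(dir: west)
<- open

-> stack.push(x: west)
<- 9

-> maze.move(dir: west)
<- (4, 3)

-> maze.sense(dir: west)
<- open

-> stack.push(x: west)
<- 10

-> maze.move(dir: west)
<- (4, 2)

-> maze.sense(dir: west)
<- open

-> stack.push(x: west)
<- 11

-> maze.move(dir: west)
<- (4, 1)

-> maze.sense(dir: west)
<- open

-> stack.push(x: west)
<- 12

-> maze.move(dir: west)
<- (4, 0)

-> maze.sense(dir: south)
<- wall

-> maze.sense(dir: north)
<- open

-> stack.push(x: north)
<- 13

-> maze.move(dir: north)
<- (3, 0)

-> maze.sense(dir: east)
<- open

-> stack.push(x: east)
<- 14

-> maze.move(dir: east)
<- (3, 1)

-> maze.sense(dir: east)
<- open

-> stack.push(x: east)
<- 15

-> maze.move(dir: east)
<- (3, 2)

-> maze.sense(dir: north)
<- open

-> stack.push(x: north)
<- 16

-> maze.move(dir: north)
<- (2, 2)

-> maze.sense(dir: east)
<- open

-> stack.push(x: east)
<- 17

-> maze.move(dir: east)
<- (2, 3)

-> maze.sense(dir: east)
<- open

-> stack.push(x: east)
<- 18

-> maze.move(dir: east)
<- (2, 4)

-> maze.sense(dir: east)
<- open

-> stack.push(x: east)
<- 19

-> maze.move(dir: east)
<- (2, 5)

-> maze.sense(dir: east)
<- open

-> stack.push(x: east)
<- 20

-> maze.move(dir: east)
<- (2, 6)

-> maze.sense(dir: east)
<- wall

-> maze.sense(dir: north)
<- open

-> stack.push(x: north)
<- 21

-> maze.move(dir: north)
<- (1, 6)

-> maze.sense(dir: east)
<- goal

-> maze.move(dir: east)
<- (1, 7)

Answer: (1, 7)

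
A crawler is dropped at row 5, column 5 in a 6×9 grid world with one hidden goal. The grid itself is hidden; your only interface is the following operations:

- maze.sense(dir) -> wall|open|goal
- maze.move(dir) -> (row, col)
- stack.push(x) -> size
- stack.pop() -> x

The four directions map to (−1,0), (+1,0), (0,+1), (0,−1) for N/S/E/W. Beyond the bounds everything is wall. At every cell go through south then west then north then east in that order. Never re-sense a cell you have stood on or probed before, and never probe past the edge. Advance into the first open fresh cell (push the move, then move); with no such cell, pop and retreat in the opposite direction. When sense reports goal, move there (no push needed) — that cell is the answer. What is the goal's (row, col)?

>> maze.sense(dir: west)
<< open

>> stack.push(x: west)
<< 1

>> maze.move(dir: west)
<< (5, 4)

>> maze.sense(dir: west)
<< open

>> stack.push(x: west)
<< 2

>> maze.move(dir: west)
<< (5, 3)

>> maze.sense(dir: west)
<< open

>> stack.push(x: west)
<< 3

>> maze.move(dir: west)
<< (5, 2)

>> maze.sense(dir: west)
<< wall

>> maze.sense(dir: north)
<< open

>> stack.push(x: north)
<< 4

>> maze.move(dir: north)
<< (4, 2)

>> maze.sense(dir: west)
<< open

>> stack.push(x: west)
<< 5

>> maze.move(dir: west)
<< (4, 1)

>> maze.sense(dir: west)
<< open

>> stack.push(x: west)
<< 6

>> maze.move(dir: west)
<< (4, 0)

>> maze.sense(dir: south)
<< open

>> stack.push(x: south)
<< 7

>> maze.move(dir: south)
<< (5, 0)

>> stack.pop()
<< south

>> maze.move(dir: north)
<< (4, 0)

>> maze.sense(dir: north)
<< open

>> stack.push(x: north)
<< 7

>> maze.move(dir: north)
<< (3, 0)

>> maze.sense(dir: north)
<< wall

>> maze.sense(dir: east)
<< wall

>> stack.pop()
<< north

>> maze.move(dir: south)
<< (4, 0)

>> stack.pop()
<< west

>> maze.move(dir: east)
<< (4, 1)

>> stack.pop()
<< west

>> maze.move(dir: east)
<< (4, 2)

>> maze.sense(dir: north)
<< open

>> stack.push(x: north)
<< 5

>> maze.move(dir: north)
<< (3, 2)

>> maze.sense(dir: north)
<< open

>> stack.push(x: north)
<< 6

>> maze.move(dir: north)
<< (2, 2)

>> maze.sense(dir: west)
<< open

>> stack.push(x: west)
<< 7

>> maze.move(dir: west)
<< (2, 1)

>> maze.sense(dir: north)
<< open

>> stack.push(x: north)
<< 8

>> maze.move(dir: north)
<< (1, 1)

>> maze.sense(dir: west)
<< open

>> stack.push(x: west)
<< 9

>> maze.move(dir: west)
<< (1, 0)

>> maze.sense(dir: north)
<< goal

>> maze.move(dir: north)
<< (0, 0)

Answer: (0, 0)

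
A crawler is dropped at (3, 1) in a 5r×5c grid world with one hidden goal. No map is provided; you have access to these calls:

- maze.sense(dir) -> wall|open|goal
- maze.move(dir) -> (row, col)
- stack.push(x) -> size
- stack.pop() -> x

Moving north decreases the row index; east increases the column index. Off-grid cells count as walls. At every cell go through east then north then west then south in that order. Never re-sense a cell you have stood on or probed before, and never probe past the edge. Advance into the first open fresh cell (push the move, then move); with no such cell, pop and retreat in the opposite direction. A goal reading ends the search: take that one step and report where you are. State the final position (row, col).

// 1. maze.sense(dir→east) == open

// 2. stack.push(x→east) == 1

// 3. maze.move(dir→east) == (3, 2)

// 4. maze.sense(dir→east) == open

// 5. stack.push(x→east) == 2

// 6. maze.move(dir→east) == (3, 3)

// 7. maze.sense(dir→east) == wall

// 8. maze.sense(dir→north) == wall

// 9. maze.sense(dir→south) == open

// 10. stack.push(x→south) == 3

// 11. maze.move(dir→south) == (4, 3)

// 12. maze.sense(dir→east) == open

// 13. stack.push(x→east) == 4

// 14. maze.move(dir→east) == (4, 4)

// 15. stack.pop() == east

// 16. maze.move(dir→west) == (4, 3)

// 17. maze.sense(dir→west) == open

// 18. stack.push(x→west) == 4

// 19. maze.move(dir→west) == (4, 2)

// 20. maze.sense(dir→west) == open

// 21. stack.push(x→west) == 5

// 22. maze.move(dir→west) == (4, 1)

// 23. maze.sense(dir→west) == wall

// 24. stack.pop() == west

// 25. maze.move(dir→east) == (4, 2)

// 26. stack.pop() == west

// 27. maze.move(dir→east) == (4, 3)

// 28. stack.pop() == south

// 29. maze.move(dir→north) == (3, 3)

// 30. stack.pop() == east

// 31. maze.move(dir→west) == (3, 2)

// 32. maze.sense(dir→north) == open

// 33. stack.push(x→north) == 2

// 34. maze.move(dir→north) == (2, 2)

// 35. maze.sense(dir→north) == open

// 36. stack.push(x→north) == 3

// 37. maze.move(dir→north) == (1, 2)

// 38. maze.sense(dir→east) == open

// 39. stack.push(x→east) == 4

// 40. maze.move(dir→east) == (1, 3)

// 41. maze.sense(dir→east) == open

// 42. stack.push(x→east) == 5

// 43. maze.move(dir→east) == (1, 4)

// 44. maze.sense(dir→north) == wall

// 45. maze.sense(dir→south) == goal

// 46. maze.move(dir→south) == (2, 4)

Answer: (2, 4)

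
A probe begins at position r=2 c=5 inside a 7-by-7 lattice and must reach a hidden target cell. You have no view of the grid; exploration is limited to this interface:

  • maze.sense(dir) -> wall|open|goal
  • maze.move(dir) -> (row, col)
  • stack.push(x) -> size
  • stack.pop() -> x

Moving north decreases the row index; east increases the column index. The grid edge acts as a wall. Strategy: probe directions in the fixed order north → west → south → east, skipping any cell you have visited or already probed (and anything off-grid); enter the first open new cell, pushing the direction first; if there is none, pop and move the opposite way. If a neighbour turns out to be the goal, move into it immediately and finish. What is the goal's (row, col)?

·→ sense(dir=north)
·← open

·→ push(x=north)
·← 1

·→ move(dir=north)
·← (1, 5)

·→ sense(dir=north)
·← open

·→ push(x=north)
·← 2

·→ move(dir=north)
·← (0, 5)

·→ sense(dir=west)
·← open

·→ push(x=west)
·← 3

·→ move(dir=west)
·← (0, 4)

·→ sense(dir=west)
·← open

·→ push(x=west)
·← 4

·→ move(dir=west)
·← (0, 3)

·→ sense(dir=west)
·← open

·→ push(x=west)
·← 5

·→ move(dir=west)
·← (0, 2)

·→ sense(dir=west)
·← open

·→ push(x=west)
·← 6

·→ move(dir=west)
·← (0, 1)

·→ sense(dir=west)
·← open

·→ push(x=west)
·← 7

·→ move(dir=west)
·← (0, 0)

·→ sense(dir=south)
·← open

·→ push(x=south)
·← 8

·→ move(dir=south)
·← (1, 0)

·→ sense(dir=south)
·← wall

·→ sense(dir=east)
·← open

·→ push(x=east)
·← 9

·→ move(dir=east)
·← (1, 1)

·→ sense(dir=south)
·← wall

·→ sense(dir=east)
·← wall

·→ pop()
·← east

·→ move(dir=west)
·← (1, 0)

·→ pop()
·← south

·→ move(dir=north)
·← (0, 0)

·→ pop()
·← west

·→ move(dir=east)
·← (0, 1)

·→ pop()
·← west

·→ move(dir=east)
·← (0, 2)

·→ pop()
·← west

·→ move(dir=east)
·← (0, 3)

·→ sense(dir=south)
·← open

·→ push(x=south)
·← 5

·→ move(dir=south)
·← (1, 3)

·→ sense(dir=south)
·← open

·→ push(x=south)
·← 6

·→ move(dir=south)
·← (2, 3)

·→ sense(dir=west)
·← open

·→ push(x=west)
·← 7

·→ move(dir=west)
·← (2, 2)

·→ sense(dir=south)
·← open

·→ push(x=south)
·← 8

·→ move(dir=south)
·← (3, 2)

·→ sense(dir=west)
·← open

·→ push(x=west)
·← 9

·→ move(dir=west)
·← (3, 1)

·→ sense(dir=west)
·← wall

·→ sense(dir=south)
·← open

·→ push(x=south)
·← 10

·→ move(dir=south)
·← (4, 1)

·→ sense(dir=west)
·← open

·→ push(x=west)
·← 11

·→ move(dir=west)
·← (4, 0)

·→ sense(dir=south)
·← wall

·→ pop()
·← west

·→ move(dir=east)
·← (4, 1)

·→ sense(dir=south)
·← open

·→ push(x=south)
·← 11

·→ move(dir=south)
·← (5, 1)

·→ sense(dir=south)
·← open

·→ push(x=south)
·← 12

·→ move(dir=south)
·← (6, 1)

·→ sense(dir=west)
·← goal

·→ move(dir=west)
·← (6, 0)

Answer: (6, 0)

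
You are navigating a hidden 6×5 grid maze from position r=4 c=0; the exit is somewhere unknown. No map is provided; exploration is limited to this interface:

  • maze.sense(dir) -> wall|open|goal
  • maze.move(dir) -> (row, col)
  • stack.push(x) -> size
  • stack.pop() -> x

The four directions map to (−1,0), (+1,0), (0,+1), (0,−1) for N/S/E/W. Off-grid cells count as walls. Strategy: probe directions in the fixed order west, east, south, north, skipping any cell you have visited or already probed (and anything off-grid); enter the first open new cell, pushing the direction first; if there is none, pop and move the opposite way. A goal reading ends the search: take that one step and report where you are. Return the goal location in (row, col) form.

% maze.sense dir: east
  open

% stack.push x: east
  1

% maze.move dir: east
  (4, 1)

% maze.sense dir: east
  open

% stack.push x: east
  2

% maze.move dir: east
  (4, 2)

% maze.sense dir: east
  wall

% maze.sense dir: south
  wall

% maze.sense dir: north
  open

% stack.push x: north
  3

% maze.move dir: north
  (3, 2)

% maze.sense dir: west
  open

% stack.push x: west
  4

% maze.move dir: west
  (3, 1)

% maze.sense dir: west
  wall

% maze.sense dir: north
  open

% stack.push x: north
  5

% maze.move dir: north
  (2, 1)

% maze.sense dir: west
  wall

% maze.sense dir: east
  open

% stack.push x: east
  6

% maze.move dir: east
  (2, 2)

% maze.sense dir: east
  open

% stack.push x: east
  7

% maze.move dir: east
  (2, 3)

% maze.sense dir: east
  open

% stack.push x: east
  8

% maze.move dir: east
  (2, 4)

% maze.sense dir: south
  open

% stack.push x: south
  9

% maze.move dir: south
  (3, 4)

% maze.sense dir: west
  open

% stack.push x: west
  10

% maze.move dir: west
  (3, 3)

% stack.pop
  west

% maze.move dir: east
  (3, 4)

% maze.sense dir: south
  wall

% stack.pop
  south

% maze.move dir: north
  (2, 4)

% maze.sense dir: north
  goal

% maze.move dir: north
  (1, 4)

Answer: (1, 4)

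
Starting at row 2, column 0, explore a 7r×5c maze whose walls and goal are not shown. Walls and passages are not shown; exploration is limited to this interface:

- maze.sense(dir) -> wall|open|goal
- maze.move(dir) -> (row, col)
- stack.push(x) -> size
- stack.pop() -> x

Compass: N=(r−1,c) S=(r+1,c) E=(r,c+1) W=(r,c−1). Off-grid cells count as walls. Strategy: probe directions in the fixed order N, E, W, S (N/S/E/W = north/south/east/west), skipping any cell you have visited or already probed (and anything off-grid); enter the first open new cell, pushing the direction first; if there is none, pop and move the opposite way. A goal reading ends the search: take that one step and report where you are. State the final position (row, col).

==> maze.sense(north)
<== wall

==> maze.sense(east)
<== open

==> stack.push(east)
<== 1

==> maze.move(east)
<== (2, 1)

==> maze.sense(north)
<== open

==> stack.push(north)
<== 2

==> maze.move(north)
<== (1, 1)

==> maze.sense(north)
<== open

==> stack.push(north)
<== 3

==> maze.move(north)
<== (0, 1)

==> maze.sense(east)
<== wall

==> maze.sense(west)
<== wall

==> stack.pop()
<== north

==> maze.move(south)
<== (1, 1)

==> maze.sense(east)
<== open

==> stack.push(east)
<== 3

==> maze.move(east)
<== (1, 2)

==> maze.sense(east)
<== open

==> stack.push(east)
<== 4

==> maze.move(east)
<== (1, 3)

==> maze.sense(north)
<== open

==> stack.push(north)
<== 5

==> maze.move(north)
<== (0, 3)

==> maze.sense(east)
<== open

==> stack.push(east)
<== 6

==> maze.move(east)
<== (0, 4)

==> maze.sense(south)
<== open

==> stack.push(south)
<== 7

==> maze.move(south)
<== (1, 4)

==> maze.sense(south)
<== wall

==> stack.pop()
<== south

==> maze.move(north)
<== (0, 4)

==> stack.pop()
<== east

==> maze.move(west)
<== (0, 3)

==> stack.pop()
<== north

==> maze.move(south)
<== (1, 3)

==> maze.sense(south)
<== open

==> stack.push(south)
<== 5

==> maze.move(south)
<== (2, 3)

==> maze.sense(west)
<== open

==> stack.push(west)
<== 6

==> maze.move(west)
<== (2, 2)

==> maze.sense(south)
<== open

==> stack.push(south)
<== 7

==> maze.move(south)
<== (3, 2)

==> maze.sense(east)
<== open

==> stack.push(east)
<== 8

==> maze.move(east)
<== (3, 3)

==> maze.sense(east)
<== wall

==> maze.sense(south)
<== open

==> stack.push(south)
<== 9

==> maze.move(south)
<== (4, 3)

==> maze.sense(east)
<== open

==> stack.push(east)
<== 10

==> maze.move(east)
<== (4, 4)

==> maze.sense(south)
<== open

==> stack.push(south)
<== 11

==> maze.move(south)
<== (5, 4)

==> maze.sense(west)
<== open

==> stack.push(west)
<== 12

==> maze.move(west)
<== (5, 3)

==> maze.sense(west)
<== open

==> stack.push(west)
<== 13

==> maze.move(west)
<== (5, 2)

==> maze.sense(north)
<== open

==> stack.push(north)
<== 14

==> maze.move(north)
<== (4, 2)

==> maze.sense(west)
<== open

==> stack.push(west)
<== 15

==> maze.move(west)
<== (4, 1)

==> maze.sense(north)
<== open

==> stack.push(north)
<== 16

==> maze.move(north)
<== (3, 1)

==> maze.sense(west)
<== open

==> stack.push(west)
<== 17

==> maze.move(west)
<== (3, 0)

==> maze.sense(south)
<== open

==> stack.push(south)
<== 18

==> maze.move(south)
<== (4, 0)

==> maze.sense(south)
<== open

==> stack.push(south)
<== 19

==> maze.move(south)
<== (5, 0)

==> maze.sense(east)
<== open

==> stack.push(east)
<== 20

==> maze.move(east)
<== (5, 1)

==> maze.sense(south)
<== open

==> stack.push(south)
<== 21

==> maze.move(south)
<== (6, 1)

==> maze.sense(east)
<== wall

==> maze.sense(west)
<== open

==> stack.push(west)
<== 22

==> maze.move(west)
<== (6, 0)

==> stack.pop()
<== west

==> maze.move(east)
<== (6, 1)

==> stack.pop()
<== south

==> maze.move(north)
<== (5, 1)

==> stack.pop()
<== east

==> maze.move(west)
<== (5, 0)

==> stack.pop()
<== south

==> maze.move(north)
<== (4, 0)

==> stack.pop()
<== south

==> maze.move(north)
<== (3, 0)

==> stack.pop()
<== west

==> maze.move(east)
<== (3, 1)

==> stack.pop()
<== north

==> maze.move(south)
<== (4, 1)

==> stack.pop()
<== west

==> maze.move(east)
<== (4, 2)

==> stack.pop()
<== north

==> maze.move(south)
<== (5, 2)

==> stack.pop()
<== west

==> maze.move(east)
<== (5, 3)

==> maze.sense(south)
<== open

==> stack.push(south)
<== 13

==> maze.move(south)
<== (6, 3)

==> maze.sense(east)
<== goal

==> maze.move(east)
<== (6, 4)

Answer: (6, 4)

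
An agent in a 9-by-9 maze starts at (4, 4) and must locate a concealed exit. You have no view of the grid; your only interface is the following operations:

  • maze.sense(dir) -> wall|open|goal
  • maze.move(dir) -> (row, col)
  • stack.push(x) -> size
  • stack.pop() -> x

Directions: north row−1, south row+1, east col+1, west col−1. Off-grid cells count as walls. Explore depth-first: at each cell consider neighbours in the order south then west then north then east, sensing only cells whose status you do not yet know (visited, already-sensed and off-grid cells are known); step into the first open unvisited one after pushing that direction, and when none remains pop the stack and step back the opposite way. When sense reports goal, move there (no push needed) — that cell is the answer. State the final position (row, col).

[in] maze.sense dir→south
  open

[in] stack.push x→south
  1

[in] maze.move dir→south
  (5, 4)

[in] maze.sense dir→south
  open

[in] stack.push x→south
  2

[in] maze.move dir→south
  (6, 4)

[in] maze.sense dir→south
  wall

[in] maze.sense dir→west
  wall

[in] maze.sense dir→east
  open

[in] stack.push x→east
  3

[in] maze.move dir→east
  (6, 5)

[in] maze.sense dir→south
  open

[in] stack.push x→south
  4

[in] maze.move dir→south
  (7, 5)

[in] maze.sense dir→south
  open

[in] stack.push x→south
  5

[in] maze.move dir→south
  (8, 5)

[in] maze.sense dir→west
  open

[in] stack.push x→west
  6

[in] maze.move dir→west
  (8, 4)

[in] maze.sense dir→west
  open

[in] stack.push x→west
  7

[in] maze.move dir→west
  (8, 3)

[in] maze.sense dir→west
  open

[in] stack.push x→west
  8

[in] maze.move dir→west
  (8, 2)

[in] maze.sense dir→west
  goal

[in] maze.move dir→west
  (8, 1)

Answer: (8, 1)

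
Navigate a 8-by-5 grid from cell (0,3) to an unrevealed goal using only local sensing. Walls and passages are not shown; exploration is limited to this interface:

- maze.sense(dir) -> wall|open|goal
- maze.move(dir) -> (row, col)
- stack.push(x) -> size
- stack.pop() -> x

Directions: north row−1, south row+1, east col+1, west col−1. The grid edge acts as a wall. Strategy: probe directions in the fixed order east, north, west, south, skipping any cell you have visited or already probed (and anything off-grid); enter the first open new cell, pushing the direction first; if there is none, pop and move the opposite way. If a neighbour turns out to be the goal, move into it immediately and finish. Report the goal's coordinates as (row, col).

Step: maze.sense[dir='east']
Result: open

Step: stack.push[x='east']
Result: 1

Step: maze.move[dir='east']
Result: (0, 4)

Step: maze.sense[dir='south']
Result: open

Step: stack.push[x='south']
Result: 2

Step: maze.move[dir='south']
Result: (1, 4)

Step: maze.sense[dir='west']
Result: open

Step: stack.push[x='west']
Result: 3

Step: maze.move[dir='west']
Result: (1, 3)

Step: maze.sense[dir='west']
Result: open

Step: stack.push[x='west']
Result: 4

Step: maze.move[dir='west']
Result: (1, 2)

Step: maze.sense[dir='north']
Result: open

Step: stack.push[x='north']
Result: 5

Step: maze.move[dir='north']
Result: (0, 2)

Step: maze.sense[dir='west']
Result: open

Step: stack.push[x='west']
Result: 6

Step: maze.move[dir='west']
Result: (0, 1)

Step: maze.sense[dir='west']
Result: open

Step: stack.push[x='west']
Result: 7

Step: maze.move[dir='west']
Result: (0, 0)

Step: maze.sense[dir='south']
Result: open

Step: stack.push[x='south']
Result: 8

Step: maze.move[dir='south']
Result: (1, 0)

Step: maze.sense[dir='east']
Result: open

Step: stack.push[x='east']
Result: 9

Step: maze.move[dir='east']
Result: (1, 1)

Step: maze.sense[dir='south']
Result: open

Step: stack.push[x='south']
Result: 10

Step: maze.move[dir='south']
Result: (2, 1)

Step: maze.sense[dir='east']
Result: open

Step: stack.push[x='east']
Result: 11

Step: maze.move[dir='east']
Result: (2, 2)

Step: maze.sense[dir='east']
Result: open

Step: stack.push[x='east']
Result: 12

Step: maze.move[dir='east']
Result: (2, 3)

Step: maze.sense[dir='east']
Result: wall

Step: maze.sense[dir='south']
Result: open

Step: stack.push[x='south']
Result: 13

Step: maze.move[dir='south']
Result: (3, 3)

Step: maze.sense[dir='east']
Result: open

Step: stack.push[x='east']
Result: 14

Step: maze.move[dir='east']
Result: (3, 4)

Step: maze.sense[dir='south']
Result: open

Step: stack.push[x='south']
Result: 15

Step: maze.move[dir='south']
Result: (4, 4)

Step: maze.sense[dir='west']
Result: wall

Step: maze.sense[dir='south']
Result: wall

Step: stack.pop[]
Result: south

Step: maze.move[dir='north']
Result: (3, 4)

Step: stack.pop[]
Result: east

Step: maze.move[dir='west']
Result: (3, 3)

Step: maze.sense[dir='west']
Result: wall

Step: stack.pop[]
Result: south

Step: maze.move[dir='north']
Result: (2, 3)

Step: stack.pop[]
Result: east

Step: maze.move[dir='west']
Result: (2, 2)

Step: stack.pop[]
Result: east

Step: maze.move[dir='west']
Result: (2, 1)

Step: maze.sense[dir='west']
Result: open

Step: stack.push[x='west']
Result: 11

Step: maze.move[dir='west']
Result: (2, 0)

Step: maze.sense[dir='south']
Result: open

Step: stack.push[x='south']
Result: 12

Step: maze.move[dir='south']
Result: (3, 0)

Step: maze.sense[dir='east']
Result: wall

Step: maze.sense[dir='south']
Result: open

Step: stack.push[x='south']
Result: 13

Step: maze.move[dir='south']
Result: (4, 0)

Step: maze.sense[dir='east']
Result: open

Step: stack.push[x='east']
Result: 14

Step: maze.move[dir='east']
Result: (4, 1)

Step: maze.sense[dir='east']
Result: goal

Step: maze.move[dir='east']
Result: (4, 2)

Answer: (4, 2)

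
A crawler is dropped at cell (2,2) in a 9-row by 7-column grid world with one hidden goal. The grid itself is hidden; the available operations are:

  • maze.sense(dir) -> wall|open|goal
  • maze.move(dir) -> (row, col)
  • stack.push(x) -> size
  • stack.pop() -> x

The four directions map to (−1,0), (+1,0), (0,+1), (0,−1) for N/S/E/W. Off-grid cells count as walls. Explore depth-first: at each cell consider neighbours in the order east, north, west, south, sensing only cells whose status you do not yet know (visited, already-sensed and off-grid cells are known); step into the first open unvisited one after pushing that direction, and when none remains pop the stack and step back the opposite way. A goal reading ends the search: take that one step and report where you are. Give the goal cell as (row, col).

==> maze.sense(east)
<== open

==> stack.push(east)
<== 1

==> maze.move(east)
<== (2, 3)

==> maze.sense(east)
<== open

==> stack.push(east)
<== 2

==> maze.move(east)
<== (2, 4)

==> maze.sense(east)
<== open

==> stack.push(east)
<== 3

==> maze.move(east)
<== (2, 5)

==> maze.sense(east)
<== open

==> stack.push(east)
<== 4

==> maze.move(east)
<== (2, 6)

==> maze.sense(north)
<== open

==> stack.push(north)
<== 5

==> maze.move(north)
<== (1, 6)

==> maze.sense(north)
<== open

==> stack.push(north)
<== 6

==> maze.move(north)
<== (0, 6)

==> maze.sense(west)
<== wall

==> stack.pop()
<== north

==> maze.move(south)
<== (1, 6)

==> maze.sense(west)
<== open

==> stack.push(west)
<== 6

==> maze.move(west)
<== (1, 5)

==> maze.sense(west)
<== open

==> stack.push(west)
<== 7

==> maze.move(west)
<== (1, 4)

==> maze.sense(north)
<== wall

==> maze.sense(west)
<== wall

==> stack.pop()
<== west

==> maze.move(east)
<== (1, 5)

==> stack.pop()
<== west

==> maze.move(east)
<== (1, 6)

==> stack.pop()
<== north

==> maze.move(south)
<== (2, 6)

==> maze.sense(south)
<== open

==> stack.push(south)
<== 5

==> maze.move(south)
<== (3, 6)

==> maze.sense(west)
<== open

==> stack.push(west)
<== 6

==> maze.move(west)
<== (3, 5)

==> maze.sense(west)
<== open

==> stack.push(west)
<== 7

==> maze.move(west)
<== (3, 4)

==> maze.sense(west)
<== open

==> stack.push(west)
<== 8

==> maze.move(west)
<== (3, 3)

==> maze.sense(west)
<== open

==> stack.push(west)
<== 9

==> maze.move(west)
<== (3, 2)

==> maze.sense(west)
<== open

==> stack.push(west)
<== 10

==> maze.move(west)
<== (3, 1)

==> maze.sense(north)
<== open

==> stack.push(north)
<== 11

==> maze.move(north)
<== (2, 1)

==> maze.sense(north)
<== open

==> stack.push(north)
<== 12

==> maze.move(north)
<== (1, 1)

==> maze.sense(east)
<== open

==> stack.push(east)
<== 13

==> maze.move(east)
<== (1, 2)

==> maze.sense(north)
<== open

==> stack.push(north)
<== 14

==> maze.move(north)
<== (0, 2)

==> maze.sense(east)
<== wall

==> maze.sense(west)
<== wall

==> stack.pop()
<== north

==> maze.move(south)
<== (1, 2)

==> stack.pop()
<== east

==> maze.move(west)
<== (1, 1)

==> maze.sense(west)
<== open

==> stack.push(west)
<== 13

==> maze.move(west)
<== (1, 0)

==> maze.sense(north)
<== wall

==> maze.sense(south)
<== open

==> stack.push(south)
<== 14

==> maze.move(south)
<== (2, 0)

==> maze.sense(south)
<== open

==> stack.push(south)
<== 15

==> maze.move(south)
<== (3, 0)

==> maze.sense(south)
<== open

==> stack.push(south)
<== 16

==> maze.move(south)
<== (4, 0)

==> maze.sense(east)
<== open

==> stack.push(east)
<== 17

==> maze.move(east)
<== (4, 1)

==> maze.sense(east)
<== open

==> stack.push(east)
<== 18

==> maze.move(east)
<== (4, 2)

==> maze.sense(east)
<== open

==> stack.push(east)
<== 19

==> maze.move(east)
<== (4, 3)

==> maze.sense(east)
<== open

==> stack.push(east)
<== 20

==> maze.move(east)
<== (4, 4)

==> maze.sense(east)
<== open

==> stack.push(east)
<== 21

==> maze.move(east)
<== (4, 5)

==> maze.sense(east)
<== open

==> stack.push(east)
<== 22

==> maze.move(east)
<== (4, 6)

==> maze.sense(south)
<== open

==> stack.push(south)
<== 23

==> maze.move(south)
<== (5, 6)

==> maze.sense(west)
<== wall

==> maze.sense(south)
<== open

==> stack.push(south)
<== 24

==> maze.move(south)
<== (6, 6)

==> maze.sense(west)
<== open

==> stack.push(west)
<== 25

==> maze.move(west)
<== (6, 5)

==> maze.sense(west)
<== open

==> stack.push(west)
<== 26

==> maze.move(west)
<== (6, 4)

==> maze.sense(north)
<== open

==> stack.push(north)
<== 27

==> maze.move(north)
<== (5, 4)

==> maze.sense(west)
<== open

==> stack.push(west)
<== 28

==> maze.move(west)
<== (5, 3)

==> maze.sense(west)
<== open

==> stack.push(west)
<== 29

==> maze.move(west)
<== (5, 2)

==> maze.sense(west)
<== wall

==> maze.sense(south)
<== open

==> stack.push(south)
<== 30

==> maze.move(south)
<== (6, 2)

==> maze.sense(east)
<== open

==> stack.push(east)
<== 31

==> maze.move(east)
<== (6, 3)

==> maze.sense(south)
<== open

==> stack.push(south)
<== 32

==> maze.move(south)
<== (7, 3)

==> maze.sense(east)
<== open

==> stack.push(east)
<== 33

==> maze.move(east)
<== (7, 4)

==> maze.sense(east)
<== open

==> stack.push(east)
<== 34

==> maze.move(east)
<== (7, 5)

==> maze.sense(east)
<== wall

==> maze.sense(south)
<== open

==> stack.push(south)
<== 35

==> maze.move(south)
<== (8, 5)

==> maze.sense(east)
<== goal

==> maze.move(east)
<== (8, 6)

Answer: (8, 6)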